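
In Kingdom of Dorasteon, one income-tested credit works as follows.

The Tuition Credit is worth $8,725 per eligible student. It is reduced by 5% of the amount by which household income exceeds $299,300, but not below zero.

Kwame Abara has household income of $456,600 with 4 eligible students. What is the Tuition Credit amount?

Tuition Credit: base = 4 × $8,725 = $34,900. 5% of the $157,300 excess over $299,300 is $7,865; credit = $34,900 − $7,865 = $27,035.

$27,035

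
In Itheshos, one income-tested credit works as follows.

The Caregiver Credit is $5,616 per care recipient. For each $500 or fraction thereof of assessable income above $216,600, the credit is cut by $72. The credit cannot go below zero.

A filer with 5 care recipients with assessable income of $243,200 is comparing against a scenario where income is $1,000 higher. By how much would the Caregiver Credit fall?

$144

At $243,200 — base = 5 × $5,616 = $28,080. income exceeds $216,600 by $26,600, which is 54 full-or-partial $500 increments; reduction = 54 × $72 = $3,888, leaving $24,192.
At $244,200 — base = 5 × $5,616 = $28,080. income exceeds $216,600 by $27,600, which is 56 full-or-partial $500 increments; reduction = 56 × $72 = $4,032, leaving $24,048.
Lost: $24,192 − $24,048 = $144.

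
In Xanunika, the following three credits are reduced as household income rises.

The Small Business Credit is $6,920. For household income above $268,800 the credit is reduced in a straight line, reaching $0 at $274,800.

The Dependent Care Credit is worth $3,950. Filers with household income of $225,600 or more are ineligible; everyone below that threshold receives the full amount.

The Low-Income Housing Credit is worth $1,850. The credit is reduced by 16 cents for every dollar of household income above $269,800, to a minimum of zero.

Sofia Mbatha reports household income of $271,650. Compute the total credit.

$5,187

Small Business Credit: $271,650 is $2,850 into a $6,000 phase-out range, leaving 3,150/6,000 of the credit: $6,920 × 3,150/6,000 = $3,633.
Dependent Care Credit: $271,650 meets or exceeds the $225,600 cutoff, so the credit is $0.
Low-Income Housing Credit: 16% of the $1,850 excess over $269,800 is $296; credit = $1,850 − $296 = $1,554.
Total: $3,633 + $0 + $1,554 = $5,187.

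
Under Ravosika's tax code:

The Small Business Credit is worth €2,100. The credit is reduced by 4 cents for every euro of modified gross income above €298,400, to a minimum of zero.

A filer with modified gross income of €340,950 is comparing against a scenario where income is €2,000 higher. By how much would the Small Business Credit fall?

At €340,950 — 4% of the €42,550 excess over €298,400 is €1,702; credit = €2,100 − €1,702 = €398.
At €342,950 — 4% of the €44,550 excess over €298,400 is €1,782; credit = €2,100 − €1,782 = €318.
Lost: €398 − €318 = €80.

€80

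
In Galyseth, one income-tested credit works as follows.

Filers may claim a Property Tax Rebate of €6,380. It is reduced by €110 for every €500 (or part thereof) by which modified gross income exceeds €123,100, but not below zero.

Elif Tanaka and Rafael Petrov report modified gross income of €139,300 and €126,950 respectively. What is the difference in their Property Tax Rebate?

€2,750

Elif (€139,300): Property Tax Rebate: income exceeds €123,100 by €16,200, which is 33 full-or-partial €500 increments; reduction = 33 × €110 = €3,630, leaving €2,750.
Rafael (€126,950): Property Tax Rebate: income exceeds €123,100 by €3,850, which is 8 full-or-partial €500 increments; reduction = 8 × €110 = €880, leaving €5,500.
Difference: |€2,750 − €5,500| = €2,750.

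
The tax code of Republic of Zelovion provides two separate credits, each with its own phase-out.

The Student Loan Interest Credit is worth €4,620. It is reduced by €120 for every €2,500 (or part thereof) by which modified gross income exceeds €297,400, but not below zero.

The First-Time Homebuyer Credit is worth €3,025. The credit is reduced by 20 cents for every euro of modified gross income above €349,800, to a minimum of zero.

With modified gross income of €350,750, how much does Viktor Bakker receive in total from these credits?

€4,815

Student Loan Interest Credit: income exceeds €297,400 by €53,350, which is 22 full-or-partial €2,500 increments; reduction = 22 × €120 = €2,640, leaving €1,980.
First-Time Homebuyer Credit: 20% of the €950 excess over €349,800 is €190; credit = €3,025 − €190 = €2,835.
Total: €1,980 + €2,835 = €4,815.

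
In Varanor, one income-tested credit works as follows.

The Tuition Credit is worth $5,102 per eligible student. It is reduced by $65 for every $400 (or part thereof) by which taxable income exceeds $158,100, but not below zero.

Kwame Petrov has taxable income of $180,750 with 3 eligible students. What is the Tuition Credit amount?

Tuition Credit: base = 3 × $5,102 = $15,306. income exceeds $158,100 by $22,650, which is 57 full-or-partial $400 increments; reduction = 57 × $65 = $3,705, leaving $11,601.

$11,601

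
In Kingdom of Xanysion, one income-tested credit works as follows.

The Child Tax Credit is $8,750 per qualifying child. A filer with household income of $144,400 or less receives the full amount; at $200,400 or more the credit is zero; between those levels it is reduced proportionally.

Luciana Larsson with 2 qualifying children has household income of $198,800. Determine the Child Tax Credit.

Child Tax Credit: base = 2 × $8,750 = $17,500. $198,800 is $54,400 into a $56,000 phase-out range, leaving 1,600/56,000 of the credit: $17,500 × 1,600/56,000 = $500.

$500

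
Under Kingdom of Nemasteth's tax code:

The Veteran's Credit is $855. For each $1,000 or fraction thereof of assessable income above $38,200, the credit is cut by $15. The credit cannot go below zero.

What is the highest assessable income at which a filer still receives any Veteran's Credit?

$94,200

After 56 increments the reduction is 56 × $15 = $840, leaving $15; one more increment wipes it out. Increment 56 ends at excess 56 × $1,000 = $56,000, so the highest qualifying income is $38,200 + $56,000 = $94,200.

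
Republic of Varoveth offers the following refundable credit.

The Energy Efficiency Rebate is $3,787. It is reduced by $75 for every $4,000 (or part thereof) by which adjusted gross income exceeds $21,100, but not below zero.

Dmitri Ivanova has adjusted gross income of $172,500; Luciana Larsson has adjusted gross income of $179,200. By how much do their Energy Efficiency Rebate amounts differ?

$150

Dmitri ($172,500): Energy Efficiency Rebate: income exceeds $21,100 by $151,400, which is 38 full-or-partial $4,000 increments; reduction = 38 × $75 = $2,850, leaving $937.
Luciana ($179,200): Energy Efficiency Rebate: income exceeds $21,100 by $158,100, which is 40 full-or-partial $4,000 increments; reduction = 40 × $75 = $3,000, leaving $787.
Difference: |$937 − $787| = $150.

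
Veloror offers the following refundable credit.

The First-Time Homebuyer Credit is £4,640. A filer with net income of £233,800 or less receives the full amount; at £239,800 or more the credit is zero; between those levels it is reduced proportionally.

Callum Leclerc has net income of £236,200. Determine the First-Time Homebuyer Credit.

£2,784

First-Time Homebuyer Credit: £236,200 is £2,400 into a £6,000 phase-out range, leaving 3,600/6,000 of the credit: £4,640 × 3,600/6,000 = £2,784.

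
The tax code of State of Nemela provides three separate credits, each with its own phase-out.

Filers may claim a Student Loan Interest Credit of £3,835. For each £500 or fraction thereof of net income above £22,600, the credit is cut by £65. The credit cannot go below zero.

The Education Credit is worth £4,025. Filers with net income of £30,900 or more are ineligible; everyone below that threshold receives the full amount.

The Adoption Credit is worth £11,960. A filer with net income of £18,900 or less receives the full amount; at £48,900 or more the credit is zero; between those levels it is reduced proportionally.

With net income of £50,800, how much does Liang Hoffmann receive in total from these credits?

Student Loan Interest Credit: income exceeds £22,600 by £28,200, which is 57 full-or-partial £500 increments; reduction = 57 × £65 = £3,705, leaving £130.
Education Credit: £50,800 meets or exceeds the £30,900 cutoff, so the credit is £0.
Adoption Credit: £50,800 is at or above £48,900, so the credit is £0.
Total: £130 + £0 + £0 = £130.

£130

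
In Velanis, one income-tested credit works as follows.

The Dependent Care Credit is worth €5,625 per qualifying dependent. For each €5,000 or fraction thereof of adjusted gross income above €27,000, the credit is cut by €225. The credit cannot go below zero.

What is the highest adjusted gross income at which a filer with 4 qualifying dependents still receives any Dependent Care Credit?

€522,000

Full credit = 4 × €5,625 = €22,500.
After 99 increments the reduction is 99 × €225 = €22,275, leaving €225; one more increment wipes it out. Increment 99 ends at excess 99 × €5,000 = €495,000, so the highest qualifying income is €27,000 + €495,000 = €522,000.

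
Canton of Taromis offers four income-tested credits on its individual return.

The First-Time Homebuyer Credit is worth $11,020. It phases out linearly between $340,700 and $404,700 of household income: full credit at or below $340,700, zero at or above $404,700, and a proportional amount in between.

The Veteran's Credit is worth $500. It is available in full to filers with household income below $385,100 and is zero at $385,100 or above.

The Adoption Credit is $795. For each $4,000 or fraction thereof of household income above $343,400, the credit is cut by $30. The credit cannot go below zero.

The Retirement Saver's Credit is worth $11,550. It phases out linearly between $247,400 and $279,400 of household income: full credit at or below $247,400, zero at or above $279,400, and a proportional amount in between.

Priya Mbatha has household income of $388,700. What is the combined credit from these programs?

$3,190

First-Time Homebuyer Credit: $388,700 is $48,000 into a $64,000 phase-out range, leaving 16,000/64,000 of the credit: $11,020 × 16,000/64,000 = $2,755.
Veteran's Credit: $388,700 meets or exceeds the $385,100 cutoff, so the credit is $0.
Adoption Credit: income exceeds $343,400 by $45,300, which is 12 full-or-partial $4,000 increments; reduction = 12 × $30 = $360, leaving $435.
Retirement Saver's Credit: $388,700 is at or above $279,400, so the credit is $0.
Total: $2,755 + $0 + $435 + $0 = $3,190.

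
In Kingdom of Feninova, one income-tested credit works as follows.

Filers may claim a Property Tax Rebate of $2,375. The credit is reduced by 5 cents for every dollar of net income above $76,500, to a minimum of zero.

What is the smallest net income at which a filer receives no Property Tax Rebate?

The credit falls by 5% of each dollar above $76,500, so it reaches zero when the excess is $2,375 / 5% = $47,500: income = $76,500 + $47,500 = $124,000.

$124,000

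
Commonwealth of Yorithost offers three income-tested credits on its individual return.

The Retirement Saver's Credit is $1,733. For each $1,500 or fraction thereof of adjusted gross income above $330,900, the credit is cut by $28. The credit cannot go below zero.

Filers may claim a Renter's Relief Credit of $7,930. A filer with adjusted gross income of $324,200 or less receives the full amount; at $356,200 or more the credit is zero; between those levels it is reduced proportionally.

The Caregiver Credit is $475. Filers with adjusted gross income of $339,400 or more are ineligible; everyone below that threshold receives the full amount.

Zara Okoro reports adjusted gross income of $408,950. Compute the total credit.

$249

Retirement Saver's Credit: income exceeds $330,900 by $78,050, which is 53 full-or-partial $1,500 increments; reduction = 53 × $28 = $1,484, leaving $249.
Renter's Relief Credit: $408,950 is at or above $356,200, so the credit is $0.
Caregiver Credit: $408,950 meets or exceeds the $339,400 cutoff, so the credit is $0.
Total: $249 + $0 + $0 = $249.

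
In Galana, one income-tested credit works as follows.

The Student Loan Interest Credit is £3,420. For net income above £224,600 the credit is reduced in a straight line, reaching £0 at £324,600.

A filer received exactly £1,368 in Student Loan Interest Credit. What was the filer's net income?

£1,368 is 1,368/3,420 of the full £3,420, so 2,052/3,420 of the £100,000 range has been used: income = £224,600 + £100,000 × 2,052/3,420 = £284,600.

£284,600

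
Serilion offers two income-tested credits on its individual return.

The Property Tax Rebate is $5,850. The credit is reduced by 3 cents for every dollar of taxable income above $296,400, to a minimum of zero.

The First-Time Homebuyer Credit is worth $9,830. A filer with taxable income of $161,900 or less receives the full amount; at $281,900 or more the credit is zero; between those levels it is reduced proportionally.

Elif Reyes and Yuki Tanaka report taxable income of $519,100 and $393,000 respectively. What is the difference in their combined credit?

$2,952

Elif ($519,100): Property Tax Rebate: 3% of the $222,700 excess over $296,400 is $6,681 ≥ base, so the credit is $0. First-Time Homebuyer Credit: $519,100 is at or above $281,900, so the credit is $0. total $0 + $0 = $0
Yuki ($393,000): Property Tax Rebate: 3% of the $96,600 excess over $296,400 is $2,898; credit = $5,850 − $2,898 = $2,952. First-Time Homebuyer Credit: $393,000 is at or above $281,900, so the credit is $0. total $2,952 + $0 = $2,952
Difference: |$0 − $2,952| = $2,952.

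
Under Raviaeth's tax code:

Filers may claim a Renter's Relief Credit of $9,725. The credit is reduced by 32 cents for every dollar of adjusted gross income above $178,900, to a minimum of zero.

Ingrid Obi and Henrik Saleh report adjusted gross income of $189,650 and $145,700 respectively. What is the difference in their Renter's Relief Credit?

Ingrid ($189,650): Renter's Relief Credit: 32% of the $10,750 excess over $178,900 is $3,440; credit = $9,725 − $3,440 = $6,285.
Henrik ($145,700): Renter's Relief Credit: $145,700 is at or below the $178,900 threshold, so the full $9,725 applies.
Difference: |$6,285 − $9,725| = $3,440.

$3,440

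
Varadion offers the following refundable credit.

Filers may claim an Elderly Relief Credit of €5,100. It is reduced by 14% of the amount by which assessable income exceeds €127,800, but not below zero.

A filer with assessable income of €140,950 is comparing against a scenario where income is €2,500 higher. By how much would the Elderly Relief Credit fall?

At €140,950 — 14% of the €13,150 excess over €127,800 is €1,841; credit = €5,100 − €1,841 = €3,259.
At €143,450 — 14% of the €15,650 excess over €127,800 is €2,191; credit = €5,100 − €2,191 = €2,909.
Lost: €3,259 − €2,909 = €350.

€350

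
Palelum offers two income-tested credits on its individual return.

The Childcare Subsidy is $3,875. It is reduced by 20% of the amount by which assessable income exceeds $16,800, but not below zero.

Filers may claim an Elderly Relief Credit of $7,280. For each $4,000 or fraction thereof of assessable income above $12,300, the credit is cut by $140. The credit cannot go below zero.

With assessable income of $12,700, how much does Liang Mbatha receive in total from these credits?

Childcare Subsidy: $12,700 is at or below the $16,800 threshold, so the full $3,875 applies.
Elderly Relief Credit: income exceeds $12,300 by $400, which is 1 full-or-partial $4,000 increment; reduction = 1 × $140 = $140, leaving $7,140.
Total: $3,875 + $7,140 = $11,015.

$11,015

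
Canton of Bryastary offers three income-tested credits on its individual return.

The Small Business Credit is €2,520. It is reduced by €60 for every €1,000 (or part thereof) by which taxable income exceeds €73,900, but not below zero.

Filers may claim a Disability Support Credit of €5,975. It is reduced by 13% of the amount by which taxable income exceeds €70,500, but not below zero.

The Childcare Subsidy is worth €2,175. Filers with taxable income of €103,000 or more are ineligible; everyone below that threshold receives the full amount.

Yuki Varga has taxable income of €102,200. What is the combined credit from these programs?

€4,809

Small Business Credit: income exceeds €73,900 by €28,300, which is 29 full-or-partial €1,000 increments; reduction = 29 × €60 = €1,740, leaving €780.
Disability Support Credit: 13% of the €31,700 excess over €70,500 is €4,121; credit = €5,975 − €4,121 = €1,854.
Childcare Subsidy: €102,200 is below the €103,000 cutoff, so the full €2,175 applies.
Total: €780 + €1,854 + €2,175 = €4,809.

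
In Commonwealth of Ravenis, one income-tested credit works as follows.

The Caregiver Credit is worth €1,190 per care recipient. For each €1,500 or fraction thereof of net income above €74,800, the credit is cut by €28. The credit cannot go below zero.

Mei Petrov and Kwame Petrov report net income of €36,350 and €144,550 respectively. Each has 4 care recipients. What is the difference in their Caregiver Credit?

Mei (€36,350): Caregiver Credit: base = 4 × €1,190 = €4,760. €36,350 is at or below the €74,800 threshold, so the full €4,760 applies.
Kwame (€144,550): Caregiver Credit: base = 4 × €1,190 = €4,760. income exceeds €74,800 by €69,750, which is 47 full-or-partial €1,500 increments; reduction = 47 × €28 = €1,316, leaving €3,444.
Difference: |€4,760 − €3,444| = €1,316.

€1,316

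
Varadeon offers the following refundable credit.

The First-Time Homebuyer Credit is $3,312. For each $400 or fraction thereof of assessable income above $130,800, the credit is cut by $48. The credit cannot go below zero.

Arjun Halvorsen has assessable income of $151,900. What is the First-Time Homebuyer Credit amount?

$768

First-Time Homebuyer Credit: income exceeds $130,800 by $21,100, which is 53 full-or-partial $400 increments; reduction = 53 × $48 = $2,544, leaving $768.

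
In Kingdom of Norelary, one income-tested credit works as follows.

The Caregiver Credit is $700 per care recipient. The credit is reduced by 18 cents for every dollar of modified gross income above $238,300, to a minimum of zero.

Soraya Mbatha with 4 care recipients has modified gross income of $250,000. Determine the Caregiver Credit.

Caregiver Credit: base = 4 × $700 = $2,800. 18% of the $11,700 excess over $238,300 is $2,106; credit = $2,800 − $2,106 = $694.

$694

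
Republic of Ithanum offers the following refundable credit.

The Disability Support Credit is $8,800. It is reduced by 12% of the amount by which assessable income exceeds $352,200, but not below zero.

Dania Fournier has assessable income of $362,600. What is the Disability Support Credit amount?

Disability Support Credit: 12% of the $10,400 excess over $352,200 is $1,248; credit = $8,800 − $1,248 = $7,552.

$7,552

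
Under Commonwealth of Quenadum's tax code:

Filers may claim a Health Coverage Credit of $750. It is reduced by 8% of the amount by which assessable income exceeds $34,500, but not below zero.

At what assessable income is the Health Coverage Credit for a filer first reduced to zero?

The credit falls by 8% of each dollar above $34,500, so it reaches zero when the excess is $750 / 8% = $9,375: income = $34,500 + $9,375 = $43,875.

$43,875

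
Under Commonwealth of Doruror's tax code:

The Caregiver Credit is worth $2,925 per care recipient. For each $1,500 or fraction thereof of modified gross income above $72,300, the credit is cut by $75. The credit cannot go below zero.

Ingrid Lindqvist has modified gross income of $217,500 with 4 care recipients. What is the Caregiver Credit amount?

$4,425

Caregiver Credit: base = 4 × $2,925 = $11,700. income exceeds $72,300 by $145,200, which is 97 full-or-partial $1,500 increments; reduction = 97 × $75 = $7,275, leaving $4,425.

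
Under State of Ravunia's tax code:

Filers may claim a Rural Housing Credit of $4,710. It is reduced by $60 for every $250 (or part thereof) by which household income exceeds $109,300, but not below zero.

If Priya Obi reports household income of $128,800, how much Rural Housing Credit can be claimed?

$30

Rural Housing Credit: income exceeds $109,300 by $19,500, which is 78 full-or-partial $250 increments; reduction = 78 × $60 = $4,680, leaving $30.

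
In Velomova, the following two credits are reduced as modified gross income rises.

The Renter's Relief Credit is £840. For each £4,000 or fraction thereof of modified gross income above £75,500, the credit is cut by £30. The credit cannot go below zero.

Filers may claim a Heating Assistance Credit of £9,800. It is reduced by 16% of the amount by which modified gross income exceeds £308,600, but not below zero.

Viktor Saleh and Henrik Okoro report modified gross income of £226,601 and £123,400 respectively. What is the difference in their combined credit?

£480

Viktor (£226,601): Renter's Relief Credit: income exceeds £75,500 by £151,101 → 38 increments × £30 = £1,140 ≥ base, so the credit is £0. Heating Assistance Credit: £226,601 is at or below the £308,600 threshold, so the full £9,800 applies. total £0 + £9,800 = £9,800
Henrik (£123,400): Renter's Relief Credit: income exceeds £75,500 by £47,900, which is 12 full-or-partial £4,000 increments; reduction = 12 × £30 = £360, leaving £480. Heating Assistance Credit: £123,400 is at or below the £308,600 threshold, so the full £9,800 applies. total £480 + £9,800 = £10,280
Difference: |£9,800 − £10,280| = £480.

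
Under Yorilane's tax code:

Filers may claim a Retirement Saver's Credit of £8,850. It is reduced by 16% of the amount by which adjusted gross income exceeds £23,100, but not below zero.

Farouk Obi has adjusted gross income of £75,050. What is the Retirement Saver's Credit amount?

Retirement Saver's Credit: 16% of the £51,950 excess over £23,100 is £8,312; credit = £8,850 − £8,312 = £538.

£538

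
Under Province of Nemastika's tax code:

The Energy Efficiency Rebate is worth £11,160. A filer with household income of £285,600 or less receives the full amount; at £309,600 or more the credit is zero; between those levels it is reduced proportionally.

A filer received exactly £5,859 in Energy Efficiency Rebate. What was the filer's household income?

£297,000

£5,859 is 5,859/11,160 of the full £11,160, so 5,301/11,160 of the £24,000 range has been used: income = £285,600 + £24,000 × 5,301/11,160 = £297,000.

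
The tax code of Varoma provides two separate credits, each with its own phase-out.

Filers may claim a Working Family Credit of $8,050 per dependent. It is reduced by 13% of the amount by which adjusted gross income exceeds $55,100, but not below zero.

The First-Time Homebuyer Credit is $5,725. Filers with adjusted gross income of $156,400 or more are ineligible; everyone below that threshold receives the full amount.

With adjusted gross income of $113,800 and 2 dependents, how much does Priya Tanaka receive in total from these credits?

$14,194

Working Family Credit: base = 2 × $8,050 = $16,100. 13% of the $58,700 excess over $55,100 is $7,631; credit = $16,100 − $7,631 = $8,469.
First-Time Homebuyer Credit: $113,800 is below the $156,400 cutoff, so the full $5,725 applies.
Total: $8,469 + $5,725 = $14,194.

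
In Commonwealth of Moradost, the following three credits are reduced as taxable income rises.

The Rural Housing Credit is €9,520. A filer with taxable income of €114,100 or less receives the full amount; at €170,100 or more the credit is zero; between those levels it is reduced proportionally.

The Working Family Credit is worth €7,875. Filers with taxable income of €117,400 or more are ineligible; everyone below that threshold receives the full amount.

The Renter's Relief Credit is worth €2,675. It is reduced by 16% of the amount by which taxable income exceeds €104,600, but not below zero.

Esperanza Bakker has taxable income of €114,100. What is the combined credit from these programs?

€18,550

Rural Housing Credit: €114,100 is at or below the €114,100 threshold, so the full €9,520 applies.
Working Family Credit: €114,100 is below the €117,400 cutoff, so the full €7,875 applies.
Renter's Relief Credit: 16% of the €9,500 excess over €104,600 is €1,520; credit = €2,675 − €1,520 = €1,155.
Total: €9,520 + €7,875 + €1,155 = €18,550.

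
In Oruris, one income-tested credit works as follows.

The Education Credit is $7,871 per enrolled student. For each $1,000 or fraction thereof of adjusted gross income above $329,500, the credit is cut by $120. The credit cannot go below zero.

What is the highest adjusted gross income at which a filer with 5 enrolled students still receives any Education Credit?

$656,500

Full credit = 5 × $7,871 = $39,355.
After 327 increments the reduction is 327 × $120 = $39,240, leaving $115; one more increment wipes it out. Increment 327 ends at excess 327 × $1,000 = $327,000, so the highest qualifying income is $329,500 + $327,000 = $656,500.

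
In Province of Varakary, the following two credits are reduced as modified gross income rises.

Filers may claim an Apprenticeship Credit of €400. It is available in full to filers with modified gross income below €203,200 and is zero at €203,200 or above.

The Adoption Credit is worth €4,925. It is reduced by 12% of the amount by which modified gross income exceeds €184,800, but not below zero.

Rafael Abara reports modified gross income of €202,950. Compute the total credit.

Apprenticeship Credit: €202,950 is below the €203,200 cutoff, so the full €400 applies.
Adoption Credit: 12% of the €18,150 excess over €184,800 is €2,178; credit = €4,925 − €2,178 = €2,747.
Total: €400 + €2,747 = €3,147.

€3,147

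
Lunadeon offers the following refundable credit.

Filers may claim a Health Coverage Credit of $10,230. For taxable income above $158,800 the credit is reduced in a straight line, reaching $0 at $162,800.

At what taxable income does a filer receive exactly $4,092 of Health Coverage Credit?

$161,200

$4,092 is 4,092/10,230 of the full $10,230, so 6,138/10,230 of the $4,000 range has been used: income = $158,800 + $4,000 × 6,138/10,230 = $161,200.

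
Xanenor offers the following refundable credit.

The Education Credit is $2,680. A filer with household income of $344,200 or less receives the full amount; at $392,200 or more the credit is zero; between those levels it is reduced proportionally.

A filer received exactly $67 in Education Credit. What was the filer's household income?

$67 is 67/2,680 of the full $2,680, so 2,613/2,680 of the $48,000 range has been used: income = $344,200 + $48,000 × 2,613/2,680 = $391,000.

$391,000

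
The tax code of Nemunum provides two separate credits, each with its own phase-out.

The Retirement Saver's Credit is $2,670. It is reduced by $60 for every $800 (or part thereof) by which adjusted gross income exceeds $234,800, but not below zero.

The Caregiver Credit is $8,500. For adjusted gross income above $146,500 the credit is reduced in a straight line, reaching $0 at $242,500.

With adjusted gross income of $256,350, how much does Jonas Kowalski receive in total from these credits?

Retirement Saver's Credit: income exceeds $234,800 by $21,550, which is 27 full-or-partial $800 increments; reduction = 27 × $60 = $1,620, leaving $1,050.
Caregiver Credit: $256,350 is at or above $242,500, so the credit is $0.
Total: $1,050 + $0 = $1,050.

$1,050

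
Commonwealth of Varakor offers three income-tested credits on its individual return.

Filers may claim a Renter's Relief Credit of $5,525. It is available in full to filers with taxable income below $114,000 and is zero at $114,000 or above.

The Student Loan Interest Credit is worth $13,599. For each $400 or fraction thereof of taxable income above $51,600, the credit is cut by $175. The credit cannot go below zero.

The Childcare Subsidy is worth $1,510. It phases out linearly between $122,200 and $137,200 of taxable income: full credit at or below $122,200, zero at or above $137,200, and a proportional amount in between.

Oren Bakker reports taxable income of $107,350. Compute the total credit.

$7,035

Renter's Relief Credit: $107,350 is below the $114,000 cutoff, so the full $5,525 applies.
Student Loan Interest Credit: income exceeds $51,600 by $55,750 → 140 increments × $175 = $24,500 ≥ base, so the credit is $0.
Childcare Subsidy: $107,350 is at or below the $122,200 threshold, so the full $1,510 applies.
Total: $5,525 + $0 + $1,510 = $7,035.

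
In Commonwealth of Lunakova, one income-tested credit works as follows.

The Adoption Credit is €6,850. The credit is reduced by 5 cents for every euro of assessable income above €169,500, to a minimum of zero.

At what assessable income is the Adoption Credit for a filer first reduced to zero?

The credit falls by 5% of each euro above €169,500, so it reaches zero when the excess is €6,850 / 5% = €137,000: income = €169,500 + €137,000 = €306,500.

€306,500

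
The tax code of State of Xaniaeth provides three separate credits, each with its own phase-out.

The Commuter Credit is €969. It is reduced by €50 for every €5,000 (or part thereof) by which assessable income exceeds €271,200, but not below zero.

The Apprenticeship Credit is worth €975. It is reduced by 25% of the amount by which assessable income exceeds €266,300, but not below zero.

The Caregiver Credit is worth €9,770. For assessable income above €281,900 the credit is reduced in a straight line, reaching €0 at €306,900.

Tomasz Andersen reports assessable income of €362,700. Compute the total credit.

€19

Commuter Credit: income exceeds €271,200 by €91,500, which is 19 full-or-partial €5,000 increments; reduction = 19 × €50 = €950, leaving €19.
Apprenticeship Credit: 25% of the €96,400 excess over €266,300 is €24,100 ≥ base, so the credit is €0.
Caregiver Credit: €362,700 is at or above €306,900, so the credit is €0.
Total: €19 + €0 + €0 = €19.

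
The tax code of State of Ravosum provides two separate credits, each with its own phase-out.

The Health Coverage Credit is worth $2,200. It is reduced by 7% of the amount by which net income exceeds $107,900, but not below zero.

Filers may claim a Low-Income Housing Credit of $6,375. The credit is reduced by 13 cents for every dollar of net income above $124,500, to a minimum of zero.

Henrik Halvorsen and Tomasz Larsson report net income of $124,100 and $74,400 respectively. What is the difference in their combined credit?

Henrik ($124,100): Health Coverage Credit: 7% of the $16,200 excess over $107,900 is $1,134; credit = $2,200 − $1,134 = $1,066. Low-Income Housing Credit: $124,100 is at or below the $124,500 threshold, so the full $6,375 applies. total $1,066 + $6,375 = $7,441
Tomasz ($74,400): Health Coverage Credit: $74,400 is at or below the $107,900 threshold, so the full $2,200 applies. Low-Income Housing Credit: $74,400 is at or below the $124,500 threshold, so the full $6,375 applies. total $2,200 + $6,375 = $8,575
Difference: |$7,441 − $8,575| = $1,134.

$1,134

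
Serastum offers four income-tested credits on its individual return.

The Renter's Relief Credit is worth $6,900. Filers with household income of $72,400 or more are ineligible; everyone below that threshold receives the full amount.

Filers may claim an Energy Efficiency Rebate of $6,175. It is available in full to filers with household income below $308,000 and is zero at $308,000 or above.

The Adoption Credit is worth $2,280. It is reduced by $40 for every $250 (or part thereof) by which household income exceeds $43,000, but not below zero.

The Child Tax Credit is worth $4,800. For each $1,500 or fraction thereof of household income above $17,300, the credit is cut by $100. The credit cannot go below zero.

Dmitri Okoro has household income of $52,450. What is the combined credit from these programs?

Renter's Relief Credit: $52,450 is below the $72,400 cutoff, so the full $6,900 applies.
Energy Efficiency Rebate: $52,450 is below the $308,000 cutoff, so the full $6,175 applies.
Adoption Credit: income exceeds $43,000 by $9,450, which is 38 full-or-partial $250 increments; reduction = 38 × $40 = $1,520, leaving $760.
Child Tax Credit: income exceeds $17,300 by $35,150, which is 24 full-or-partial $1,500 increments; reduction = 24 × $100 = $2,400, leaving $2,400.
Total: $6,900 + $6,175 + $760 + $2,400 = $16,235.

$16,235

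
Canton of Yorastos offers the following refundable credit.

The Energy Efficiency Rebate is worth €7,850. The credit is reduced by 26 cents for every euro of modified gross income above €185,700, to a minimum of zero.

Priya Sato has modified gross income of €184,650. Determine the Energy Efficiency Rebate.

Energy Efficiency Rebate: €184,650 is at or below the €185,700 threshold, so the full €7,850 applies.

€7,850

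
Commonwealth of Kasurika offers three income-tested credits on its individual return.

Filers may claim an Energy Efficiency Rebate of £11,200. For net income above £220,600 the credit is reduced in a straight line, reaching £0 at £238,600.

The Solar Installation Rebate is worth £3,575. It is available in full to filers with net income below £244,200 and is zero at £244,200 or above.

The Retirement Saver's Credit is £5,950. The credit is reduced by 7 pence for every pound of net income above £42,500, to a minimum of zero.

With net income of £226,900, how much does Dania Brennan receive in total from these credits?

Energy Efficiency Rebate: £226,900 is £6,300 into a £18,000 phase-out range, leaving 11,700/18,000 of the credit: £11,200 × 11,700/18,000 = £7,280.
Solar Installation Rebate: £226,900 is below the £244,200 cutoff, so the full £3,575 applies.
Retirement Saver's Credit: 7% of the £184,400 excess over £42,500 is £12,908 ≥ base, so the credit is £0.
Total: £7,280 + £3,575 + £0 = £10,855.

£10,855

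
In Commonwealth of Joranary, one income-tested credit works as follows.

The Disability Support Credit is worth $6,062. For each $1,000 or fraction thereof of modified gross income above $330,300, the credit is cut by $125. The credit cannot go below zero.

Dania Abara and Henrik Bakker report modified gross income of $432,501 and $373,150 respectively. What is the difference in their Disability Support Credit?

Dania ($432,501): Disability Support Credit: income exceeds $330,300 by $102,201 → 103 increments × $125 = $12,875 ≥ base, so the credit is $0.
Henrik ($373,150): Disability Support Credit: income exceeds $330,300 by $42,850, which is 43 full-or-partial $1,000 increments; reduction = 43 × $125 = $5,375, leaving $687.
Difference: |$0 − $687| = $687.

$687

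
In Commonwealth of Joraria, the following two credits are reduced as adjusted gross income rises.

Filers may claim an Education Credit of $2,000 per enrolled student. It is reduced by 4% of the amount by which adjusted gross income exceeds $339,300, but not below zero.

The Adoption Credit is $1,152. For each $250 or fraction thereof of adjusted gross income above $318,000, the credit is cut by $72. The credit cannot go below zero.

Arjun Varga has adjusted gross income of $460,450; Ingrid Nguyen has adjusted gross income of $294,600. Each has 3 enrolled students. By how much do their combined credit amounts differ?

$5,998

Arjun ($460,450): Education Credit: base = 3 × $2,000 = $6,000. 4% of the $121,150 excess over $339,300 is $4,846; credit = $6,000 − $4,846 = $1,154. Adoption Credit: income exceeds $318,000 by $142,450 → 570 increments × $72 = $41,040 ≥ base, so the credit is $0. total $1,154 + $0 = $1,154
Ingrid ($294,600): Education Credit: base = 3 × $2,000 = $6,000. $294,600 is at or below the $339,300 threshold, so the full $6,000 applies. Adoption Credit: $294,600 is at or below the $318,000 threshold, so the full $1,152 applies. total $6,000 + $1,152 = $7,152
Difference: |$1,154 − $7,152| = $5,998.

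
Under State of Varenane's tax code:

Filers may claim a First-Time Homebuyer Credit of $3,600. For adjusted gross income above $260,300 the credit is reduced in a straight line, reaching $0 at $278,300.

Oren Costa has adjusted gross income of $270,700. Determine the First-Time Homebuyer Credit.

$1,520

First-Time Homebuyer Credit: $270,700 is $10,400 into a $18,000 phase-out range, leaving 7,600/18,000 of the credit: $3,600 × 7,600/18,000 = $1,520.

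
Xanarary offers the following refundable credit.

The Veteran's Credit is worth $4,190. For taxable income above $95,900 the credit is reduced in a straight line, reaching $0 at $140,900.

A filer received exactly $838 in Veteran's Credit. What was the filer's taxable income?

$131,900

$838 is 838/4,190 of the full $4,190, so 3,352/4,190 of the $45,000 range has been used: income = $95,900 + $45,000 × 3,352/4,190 = $131,900.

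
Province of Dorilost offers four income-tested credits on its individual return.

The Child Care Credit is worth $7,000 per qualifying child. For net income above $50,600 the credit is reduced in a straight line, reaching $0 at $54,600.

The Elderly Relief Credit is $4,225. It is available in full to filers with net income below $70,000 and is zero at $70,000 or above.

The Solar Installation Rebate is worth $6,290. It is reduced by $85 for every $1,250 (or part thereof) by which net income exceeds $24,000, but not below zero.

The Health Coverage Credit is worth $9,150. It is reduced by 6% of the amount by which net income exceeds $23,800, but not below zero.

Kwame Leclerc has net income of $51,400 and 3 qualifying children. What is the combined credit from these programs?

$32,939

Child Care Credit: base = 3 × $7,000 = $21,000. $51,400 is $800 into a $4,000 phase-out range, leaving 3,200/4,000 of the credit: $21,000 × 3,200/4,000 = $16,800.
Elderly Relief Credit: $51,400 is below the $70,000 cutoff, so the full $4,225 applies.
Solar Installation Rebate: income exceeds $24,000 by $27,400, which is 22 full-or-partial $1,250 increments; reduction = 22 × $85 = $1,870, leaving $4,420.
Health Coverage Credit: 6% of the $27,600 excess over $23,800 is $1,656; credit = $9,150 − $1,656 = $7,494.
Total: $16,800 + $4,225 + $4,420 + $7,494 = $32,939.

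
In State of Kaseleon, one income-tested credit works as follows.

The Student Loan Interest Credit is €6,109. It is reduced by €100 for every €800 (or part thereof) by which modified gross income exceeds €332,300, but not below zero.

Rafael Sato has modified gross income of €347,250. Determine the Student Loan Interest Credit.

€4,209

Student Loan Interest Credit: income exceeds €332,300 by €14,950, which is 19 full-or-partial €800 increments; reduction = 19 × €100 = €1,900, leaving €4,209.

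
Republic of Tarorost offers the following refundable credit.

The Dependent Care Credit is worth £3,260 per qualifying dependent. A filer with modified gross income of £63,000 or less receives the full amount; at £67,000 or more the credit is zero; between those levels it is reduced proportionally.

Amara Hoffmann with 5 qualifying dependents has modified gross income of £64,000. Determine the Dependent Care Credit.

£12,225

Dependent Care Credit: base = 5 × £3,260 = £16,300. £64,000 is £1,000 into a £4,000 phase-out range, leaving 3,000/4,000 of the credit: £16,300 × 3,000/4,000 = £12,225.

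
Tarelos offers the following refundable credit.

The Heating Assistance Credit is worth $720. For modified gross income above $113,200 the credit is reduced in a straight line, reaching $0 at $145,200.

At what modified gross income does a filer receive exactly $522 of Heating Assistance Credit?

$522 is 522/720 of the full $720, so 198/720 of the $32,000 range has been used: income = $113,200 + $32,000 × 198/720 = $122,000.

$122,000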